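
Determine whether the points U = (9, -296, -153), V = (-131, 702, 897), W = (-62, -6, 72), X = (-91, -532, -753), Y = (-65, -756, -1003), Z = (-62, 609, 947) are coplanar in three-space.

Yes

The plane through U, V, W has normal n = UV × UW = (-79950, -43050, 30258) and equation n·P = 7393776.
Checking the remaining points: n·X = 7393776, n·Y = 7393776, n·Z = 7393776.
All equal 7393776, so all 6 points lie in one plane.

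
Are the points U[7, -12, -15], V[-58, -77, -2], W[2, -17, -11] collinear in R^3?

UV = (-65, -65, 13), UW = (-5, -5, 4).
UV × UW = (-195, 195, 0).
The cross product is nonzero, so the points do not lie on one line.

No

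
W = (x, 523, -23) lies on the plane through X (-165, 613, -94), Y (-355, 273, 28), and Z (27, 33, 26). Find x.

Coplanarity requires XY · (XZ × XW) = 0.
XY = (-190, -340, 122), XZ = (192, -580, 120); the triple product is linear in x with coefficient 29960 and constant term 13242320.
Setting it to zero: x = -442.

-442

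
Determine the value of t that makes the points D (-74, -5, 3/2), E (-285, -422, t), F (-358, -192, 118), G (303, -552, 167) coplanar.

200

The points are coplanar iff DE · (DF × DG) = 0.
Expanding, this is linear in t: (225847)t + (-45169400) = 0.
So t = 200.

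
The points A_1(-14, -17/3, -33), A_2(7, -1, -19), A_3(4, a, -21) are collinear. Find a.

Collinearity requires A_1A_2 × A_1A_3 = 0; each component is linear in a.
The x-component gives (-14)a + (-70/3) = 0, so a = -5/3.
The remaining components then also vanish.

-5/3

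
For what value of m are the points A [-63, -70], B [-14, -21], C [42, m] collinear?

35

The three points are collinear iff det[AB; AC] = 0.
This determinant is linear in m: (49)m + (-1715) = 0, so m = 35.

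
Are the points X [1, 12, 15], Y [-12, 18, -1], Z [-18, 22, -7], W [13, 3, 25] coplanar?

No

The four points are coplanar iff the 3×3 determinant with rows XY, XZ, XW is zero.
Rows: (-13, 6, -16), (-19, 10, -22), (12, -9, 10).
Expanding along the first row: (-13)(-98) − (6)(74) + (-16)(51) = 14.
Nonzero ⇒ not coplanar.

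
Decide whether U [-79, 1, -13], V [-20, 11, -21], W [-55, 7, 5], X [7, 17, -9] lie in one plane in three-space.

With U as base: UV = (59, 10, -8), UW = (24, 6, 18), UX = (86, 16, 4).
UW × UX = (-264, 1452, -132).
UV · (UW × UX) = 0.
The scalar triple product vanishes, so the four points are coplanar.

Yes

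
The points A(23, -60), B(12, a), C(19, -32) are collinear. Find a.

17

The three points are collinear iff det[AB; AC] = 0.
This determinant is linear in a: (4)a + (-68) = 0, so a = 17.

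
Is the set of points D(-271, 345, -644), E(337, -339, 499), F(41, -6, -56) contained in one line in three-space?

No

DE = (608, -684, 1143), DF = (312, -351, 588).
DE × DF = (-999, -888, 0).
The cross product is nonzero, so the points do not lie on one line.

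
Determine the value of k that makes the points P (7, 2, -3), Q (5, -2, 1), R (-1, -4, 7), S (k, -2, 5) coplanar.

0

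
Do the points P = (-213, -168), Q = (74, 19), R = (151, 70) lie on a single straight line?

PQ = (287, 187), PR = (364, 238).
det[PQ; PR] = (287)(238) − (187)(364) = 238.
The determinant is nonzero, so they are not collinear.

No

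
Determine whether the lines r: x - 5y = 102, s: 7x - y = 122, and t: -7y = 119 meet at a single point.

No

Lines aᵢx + bᵢy = cᵢ with pairwise distinct directions are concurrent exactly when det[aᵢ bᵢ cᵢ] = 0.
Here the determinant is -98.
Nonzero, so no common point exists.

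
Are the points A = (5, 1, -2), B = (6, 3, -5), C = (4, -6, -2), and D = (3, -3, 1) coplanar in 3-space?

A normal to the plane through A, B, C is n = AB × AC = (-21, 3, -5).
The plane has equation n·P = -92. For D: n·D = -77.
-77 ≠ -92, so D is off the plane.

No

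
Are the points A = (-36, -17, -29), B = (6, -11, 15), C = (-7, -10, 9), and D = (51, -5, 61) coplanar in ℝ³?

A normal to the plane through A, B, C is n = AB × AC = (-80, -320, 120).
The plane has equation n·P = 4840. For D: n·D = 4840.
Equal, so D lies in the plane and all four are coplanar.

Yes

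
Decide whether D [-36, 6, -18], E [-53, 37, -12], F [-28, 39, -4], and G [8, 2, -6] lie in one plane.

The four points are coplanar iff the 3×3 determinant with rows DE, DF, DG is zero.
Rows: (-17, 31, 6), (8, 33, 14), (44, -4, 12).
Expanding along the first row: (-17)(452) − (31)(-520) + (6)(-1484) = -468.
Nonzero ⇒ not coplanar.

No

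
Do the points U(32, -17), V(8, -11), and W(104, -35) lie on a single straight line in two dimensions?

Yes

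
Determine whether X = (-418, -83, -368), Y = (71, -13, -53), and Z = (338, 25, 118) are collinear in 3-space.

XY = (489, 70, 315), XZ = (756, 108, 486).
Comparing components 3 and 1: (315)(756) − (489)(486) = 486 ≠ 0, so XY and XZ are not parallel and the points are not collinear.

No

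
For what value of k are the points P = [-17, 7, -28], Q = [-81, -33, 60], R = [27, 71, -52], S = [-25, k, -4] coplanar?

15

Normal to plane PQR: n = (-4672, 2336, -2336); plane equation n·X = 161184.
Requiring n·S = 161184: (2336)k + (126144) = 161184.
So k = 15.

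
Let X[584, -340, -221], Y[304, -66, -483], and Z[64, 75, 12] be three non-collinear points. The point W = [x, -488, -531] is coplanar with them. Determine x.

Coplanarity requires XY · (XZ × XW) = 0.
XY = (-280, 274, -262), XZ = (-520, 415, 233); the triple product is linear in x with coefficient 172572 and constant term -138747888.
Setting it to zero: x = 804.

804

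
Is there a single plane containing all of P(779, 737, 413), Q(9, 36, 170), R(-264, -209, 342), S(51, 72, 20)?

Yes

With P as base: PQ = (-770, -701, -243), PR = (-1043, -946, -71), PS = (-728, -665, -393).
PR × PS = (324563, -358211, 4907).
PQ · (PR × PS) = 0.
The scalar triple product vanishes, so the four points are coplanar.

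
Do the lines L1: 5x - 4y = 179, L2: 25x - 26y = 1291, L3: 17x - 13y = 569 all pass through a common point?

Lines aᵢx + bᵢy = cᵢ with pairwise distinct directions are concurrent exactly when det[aᵢ bᵢ cᵢ] = 0.
Here the determinant is 0.
It vanishes, so the lines are concurrent at (-17, -66).

Yes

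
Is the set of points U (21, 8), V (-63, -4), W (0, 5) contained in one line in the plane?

UV = (-84, -12), UW = (-21, -3).
Twice the signed area of △UVW is (-84)(-3) − (-12)(-21) = 0.
The triangle is degenerate (zero area), so the points are collinear.

Yes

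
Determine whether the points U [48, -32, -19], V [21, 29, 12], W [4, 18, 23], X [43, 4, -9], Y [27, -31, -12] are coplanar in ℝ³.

The plane through U, V, W has normal n = UV × UW = (1012, -230, 1334) and equation n·P = 30590.
Checking the remaining points: n·X = 30590, n·Y = 18446.
Since n·Y = 18446 ≠ 30590, Y is off the plane and the points are not all coplanar.

No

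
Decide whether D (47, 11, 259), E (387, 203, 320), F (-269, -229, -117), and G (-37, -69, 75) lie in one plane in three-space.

With D as base: DE = (340, 192, 61), DF = (-316, -240, -376), DG = (-84, -80, -184).
DF × DG = (14080, -26560, 5120).
DE · (DF × DG) = 0.
The scalar triple product vanishes, so the four points are coplanar.

Yes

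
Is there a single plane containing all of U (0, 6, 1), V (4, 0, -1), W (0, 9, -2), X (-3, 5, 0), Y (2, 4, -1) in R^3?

The plane through U, V, W has normal n = UV × UW = (24, 12, 12) and equation n·P = 84.
Checking the remaining points: n·X = -12, n·Y = 84.
Since n·X = -12 ≠ 84, X is off the plane and the points are not all coplanar.

No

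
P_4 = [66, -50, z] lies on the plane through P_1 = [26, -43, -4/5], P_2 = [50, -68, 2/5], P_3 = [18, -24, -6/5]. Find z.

6/5

Coplanarity requires P_1P_2 · (P_1P_3 × P_1P_4) = 0.
P_1P_2 = (24, -25, 6/5), P_1P_3 = (-8, 19, -2/5); the triple product is linear in z with coefficient 256 and constant term -1536/5.
Setting it to zero: z = 6/5.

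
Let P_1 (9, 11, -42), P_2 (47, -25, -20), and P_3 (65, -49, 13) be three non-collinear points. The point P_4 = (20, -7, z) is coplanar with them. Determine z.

-11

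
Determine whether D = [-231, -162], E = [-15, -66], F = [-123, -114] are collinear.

DE = (216, 96), DF = (108, 48).
det[DE; DF] = (216)(48) − (96)(108) = 0.
The determinant is zero, so the points are collinear.

Yes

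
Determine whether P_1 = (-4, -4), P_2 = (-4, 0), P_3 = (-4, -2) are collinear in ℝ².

Yes

P_1P_2 = (0, 4), P_1P_3 = (0, 2).
det[P_1P_2; P_1P_3] = (0)(2) − (4)(0) = 0.
The determinant is zero, so the points are collinear.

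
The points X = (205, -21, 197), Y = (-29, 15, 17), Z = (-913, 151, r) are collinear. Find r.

-663

Direction XY = (-234, 36, -180). From the x-coordinate of Z, the parameter along the line is τ = (-913 − 205)/(-234) = 43/9.
Then r = 197 + 43/9·(-180) = -663.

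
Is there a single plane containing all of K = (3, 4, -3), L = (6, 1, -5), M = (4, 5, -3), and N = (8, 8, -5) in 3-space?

No

The four points are coplanar iff the 3×3 determinant with rows KL, KM, KN is zero.
Rows: (3, -3, -2), (1, 1, 0), (5, 4, -2).
Expanding along the first row: (3)(-2) − (-3)(-2) + (-2)(-1) = -10.
Nonzero ⇒ not coplanar.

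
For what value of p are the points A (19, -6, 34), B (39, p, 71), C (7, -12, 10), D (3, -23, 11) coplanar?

7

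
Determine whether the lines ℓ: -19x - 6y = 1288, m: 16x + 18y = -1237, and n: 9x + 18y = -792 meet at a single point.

Lines aᵢx + bᵢy = cᵢ with pairwise distinct directions are concurrent exactly when det[aᵢ bᵢ cᵢ] = 0.
Here the determinant is 864.
Nonzero, so no common point exists.

No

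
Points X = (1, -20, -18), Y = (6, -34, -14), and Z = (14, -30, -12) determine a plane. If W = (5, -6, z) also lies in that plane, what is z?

The plane through X, Y, Z has equation −44x + 22y + 132z = -2860.
Substituting W: (132)z + (-352) = -2860, so z = -19.

-19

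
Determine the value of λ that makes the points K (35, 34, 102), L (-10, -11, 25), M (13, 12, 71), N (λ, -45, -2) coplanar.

The points are coplanar iff KL · (KM × KN) = 0.
Expanding, this is linear in λ: (-299)λ + (-13156) = 0.
So λ = -44.

-44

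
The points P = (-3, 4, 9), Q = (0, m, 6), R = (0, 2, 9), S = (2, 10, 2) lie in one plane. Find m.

6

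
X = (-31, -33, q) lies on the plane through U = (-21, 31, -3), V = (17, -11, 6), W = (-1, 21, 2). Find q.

A normal to the plane is n = UV × UW = (-120, -10, 460).
X lies in the plane iff n · UX = 0.
This gives (460)q + (3220) = 0, so q = -7.

-7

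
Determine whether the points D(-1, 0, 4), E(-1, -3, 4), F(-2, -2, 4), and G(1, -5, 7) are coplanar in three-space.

With D as base: DE = (0, -3, 0), DF = (-1, -2, 0), DG = (2, -5, 3).
DF × DG = (-6, 3, 9).
DE · (DF × DG) = -9.
Since -9 ≠ 0, the four points are not coplanar.

No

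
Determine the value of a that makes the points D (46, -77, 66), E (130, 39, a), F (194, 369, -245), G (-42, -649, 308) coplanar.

Normal to plane DFG: n = (-69960, -8448, -45408); plane equation n·P = -5564592.
Requiring n·E = -5564592: (-45408)a + (-9424272) = -5564592.
So a = -85.

-85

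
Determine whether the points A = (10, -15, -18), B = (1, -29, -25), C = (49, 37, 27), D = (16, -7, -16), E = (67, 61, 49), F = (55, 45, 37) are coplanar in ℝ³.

The plane through A, B, C has normal n = AB × AC = (-266, 132, 78) and equation n·P = -6044.
Checking the remaining points: n·D = -6428, n·E = -5948, n·F = -5804.
Since n·D = -6428 ≠ -6044, D is off the plane and the points are not all coplanar.

No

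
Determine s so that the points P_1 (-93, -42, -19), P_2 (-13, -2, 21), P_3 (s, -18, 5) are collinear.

Collinearity requires P_1P_2 × P_1P_3 = 0; each component is linear in s.
The y-component gives (40)s + (1800) = 0, so s = -45.
The remaining components then also vanish.

-45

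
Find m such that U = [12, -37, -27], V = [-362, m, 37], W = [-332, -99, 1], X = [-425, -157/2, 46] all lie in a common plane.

-71

Coplanarity ⇔ det[UV; UW; UX] = 0.
Expanding, this is linear in m: (12876)m + (914196) = 0.
So m = -71.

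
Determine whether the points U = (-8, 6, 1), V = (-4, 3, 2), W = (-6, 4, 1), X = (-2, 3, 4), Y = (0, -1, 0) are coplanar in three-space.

No

The plane through U, V, W has normal n = UV × UW = (2, 2, -2) and equation n·P = -6.
Checking the remaining points: n·X = -6, n·Y = -2.
Since n·Y = -2 ≠ -6, Y is off the plane and the points are not all coplanar.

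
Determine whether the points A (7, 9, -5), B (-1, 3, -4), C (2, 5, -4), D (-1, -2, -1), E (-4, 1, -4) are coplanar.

The plane through A, B, C has normal n = AB × AC = (-2, 3, 2) and equation n·P = 3.
Checking the remaining points: n·D = -6, n·E = 3.
Since n·D = -6 ≠ 3, D is off the plane and the points are not all coplanar.

No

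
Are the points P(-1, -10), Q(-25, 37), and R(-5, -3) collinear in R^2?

PQ = (-24, 47), PR = (-4, 7).
Twice the signed area of △PQR is (-24)(7) − (47)(-4) = 20.
The area is nonzero, so the three points are not collinear.

No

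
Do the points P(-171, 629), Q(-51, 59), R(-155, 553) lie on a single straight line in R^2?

Yes

PQ = (120, -570), PR = (16, -76).
Checking proportionality: PR = 2/15·PQ, so the vectors are parallel and the points are collinear.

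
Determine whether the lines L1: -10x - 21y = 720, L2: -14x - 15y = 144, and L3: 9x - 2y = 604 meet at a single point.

No

The three lines meet at one point iff the augmented coefficient matrix [aᵢ bᵢ cᵢ] has rank < 3, i.e. its determinant vanishes.
Here the determinant is 288.
Nonzero, so no common point exists.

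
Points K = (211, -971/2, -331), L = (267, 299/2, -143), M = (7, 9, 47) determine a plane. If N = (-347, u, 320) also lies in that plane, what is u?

-289/2

Coplanarity requires KL · (KM × KN) = 0.
KL = (56, 635, 188), KM = (-204, 989/2, 378); the triple product is linear in u with coefficient -59520 and constant term -8600640.
Setting it to zero: u = -289/2.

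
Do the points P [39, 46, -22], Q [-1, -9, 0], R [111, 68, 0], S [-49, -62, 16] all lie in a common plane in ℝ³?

Yes

A normal to the plane through P, Q, R is n = PQ × PR = (-1694, 2464, 3080).
The plane has equation n·X = -20482. For S: n·S = -20482.
Equal, so S lies in the plane and all four are coplanar.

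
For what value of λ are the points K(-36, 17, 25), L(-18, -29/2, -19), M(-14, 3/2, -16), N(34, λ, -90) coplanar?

Coplanarity ⇔ det[KL; KM; KN] = 0.
Expanding, this is linear in λ: (-230)λ + (-1035) = 0.
So λ = -9/2.

-9/2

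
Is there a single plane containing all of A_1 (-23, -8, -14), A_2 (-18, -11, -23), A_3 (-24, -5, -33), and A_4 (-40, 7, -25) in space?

Yes

A normal to the plane through A_1, A_2, A_3 is n = A_1A_2 × A_1A_3 = (84, 104, 12).
The plane has equation n·P = -2932. For A_4: n·A_4 = -2932.
Equal, so A_4 lies in the plane and all four are coplanar.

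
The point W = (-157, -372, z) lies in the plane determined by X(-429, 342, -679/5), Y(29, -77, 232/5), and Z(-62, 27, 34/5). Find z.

A normal to the plane is n = XY × XZ = (-11782/5, 7783/5, 9503).
W lies in the plane iff n · XW = 0.
This gives (9503)z + (-2309229/5) = 0, so z = 243/5.

243/5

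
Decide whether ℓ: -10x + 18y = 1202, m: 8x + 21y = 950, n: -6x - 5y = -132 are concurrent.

Intersecting ℓ and m: solving the 2×2 system gives (x, y) = (-23, 54).
Substitute into n: (-6)(-23) + (-5)(54) = -132.
This equals -132, so (-23, 54) lies on all three lines and they are concurrent.

Yes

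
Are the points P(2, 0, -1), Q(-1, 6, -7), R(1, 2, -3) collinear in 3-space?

PQ = (-3, 6, -6), PR = (-1, 2, -2).
Each component of PR is 1/3 times the corresponding component of PQ, so PR = 1/3·PQ and the points are collinear.

Yes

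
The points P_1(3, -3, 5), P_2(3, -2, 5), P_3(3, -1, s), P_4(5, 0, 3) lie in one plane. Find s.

Normal to plane P_1P_2P_4: n = (-2, 0, -2); plane equation n·P = -16.
Requiring n·P_3 = -16: (-2)s + (-6) = -16.
So s = 5.

5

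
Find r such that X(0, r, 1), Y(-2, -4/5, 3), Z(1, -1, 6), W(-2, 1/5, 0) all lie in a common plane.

Coplanarity ⇔ det[XY; XZ; XW] = 0.
Expanding, this is linear in r: (-9)r + (18/5) = 0.
So r = 2/5.

2/5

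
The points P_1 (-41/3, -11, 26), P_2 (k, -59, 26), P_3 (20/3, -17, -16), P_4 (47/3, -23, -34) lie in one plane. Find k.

-29/3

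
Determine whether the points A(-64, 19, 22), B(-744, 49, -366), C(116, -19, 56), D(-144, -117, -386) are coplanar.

A normal to the plane through A, B, C is n = AB × AC = (-13724, -46720, 20440).
The plane has equation n·P = 440336. For D: n·D = -447344.
-447344 ≠ 440336, so D is off the plane.

No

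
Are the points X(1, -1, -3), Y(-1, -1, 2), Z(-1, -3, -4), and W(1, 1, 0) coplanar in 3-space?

No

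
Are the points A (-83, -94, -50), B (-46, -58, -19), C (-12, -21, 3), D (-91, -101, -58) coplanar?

Yes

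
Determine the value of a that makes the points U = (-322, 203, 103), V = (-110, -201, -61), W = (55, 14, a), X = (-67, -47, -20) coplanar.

The points are coplanar iff UV · (UW × UX) = 0.
Expanding, this is linear in a: (-50020)a + (-1100440) = 0.
So a = -22.

-22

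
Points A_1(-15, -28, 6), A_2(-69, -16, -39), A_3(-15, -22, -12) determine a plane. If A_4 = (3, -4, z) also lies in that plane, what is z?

Coplanarity requires A_1A_2 · (A_1A_3 × A_1A_4) = 0.
A_1A_2 = (-54, 12, -45), A_1A_3 = (0, 6, -18); the triple product is linear in z with coefficient -324 and constant term -20412.
Setting it to zero: z = -63.

-63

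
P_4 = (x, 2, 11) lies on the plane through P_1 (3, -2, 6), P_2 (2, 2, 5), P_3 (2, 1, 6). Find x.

0

Coplanarity requires P_1P_2 · (P_1P_3 × P_1P_4) = 0.
P_1P_2 = (-1, 4, -1), P_1P_3 = (-1, 3, 0); the triple product is linear in x with coefficient 3 and constant term 0.
Setting it to zero: x = 0.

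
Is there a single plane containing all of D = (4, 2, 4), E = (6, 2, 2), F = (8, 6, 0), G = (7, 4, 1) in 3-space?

With D as base: DE = (2, 0, -2), DF = (4, 4, -4), DG = (3, 2, -3).
DF × DG = (-4, 0, -4).
DE · (DF × DG) = 0.
The scalar triple product vanishes, so the four points are coplanar.

Yes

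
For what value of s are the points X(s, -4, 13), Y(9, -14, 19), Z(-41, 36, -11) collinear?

Collinearity requires XY × XZ = 0; each component is linear in s.
The y-component gives (-30)s + (-30) = 0, so s = -1.
The remaining components then also vanish.

-1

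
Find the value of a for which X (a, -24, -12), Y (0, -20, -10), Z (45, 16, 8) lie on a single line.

Collinearity requires XY × XZ = 0; each component is linear in a.
The y-component gives (18)a + (90) = 0, so a = -5.
The remaining components then also vanish.

-5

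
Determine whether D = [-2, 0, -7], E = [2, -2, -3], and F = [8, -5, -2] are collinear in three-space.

DE = (4, -2, 4), DF = (10, -5, 5).
DE × DF = (10, 20, 0).
The cross product is nonzero, so the points do not lie on one line.

No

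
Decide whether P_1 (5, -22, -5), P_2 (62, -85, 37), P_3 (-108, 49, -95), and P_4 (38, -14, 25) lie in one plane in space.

The four points are coplanar iff the 3×3 determinant with rows P_1P_2, P_1P_3, P_1P_4 is zero.
Rows: (57, -63, 42), (-113, 71, -90), (33, 8, 30).
Expanding along the first row: (57)(2850) − (-63)(-420) + (42)(-3247) = -384.
Nonzero ⇒ not coplanar.

No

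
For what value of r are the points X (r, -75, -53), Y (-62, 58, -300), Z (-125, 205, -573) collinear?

Collinearity requires XY × XZ = 0; each component is linear in r.
The y-component gives (-273)r + (-1365) = 0, so r = -5.
The remaining components then also vanish.

-5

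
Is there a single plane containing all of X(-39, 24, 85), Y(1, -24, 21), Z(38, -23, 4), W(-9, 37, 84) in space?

No

The four points are coplanar iff the 3×3 determinant with rows XY, XZ, XW is zero.
Rows: (40, -48, -64), (77, -47, -81), (30, 13, -1).
Expanding along the first row: (40)(1100) − (-48)(2353) + (-64)(2411) = 2640.
Nonzero ⇒ not coplanar.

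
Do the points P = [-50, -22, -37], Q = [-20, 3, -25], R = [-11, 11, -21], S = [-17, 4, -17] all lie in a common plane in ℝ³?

No

The four points are coplanar iff the 3×3 determinant with rows PQ, PR, PS is zero.
Rows: (30, 25, 12), (39, 33, 16), (33, 26, 20).
Expanding along the first row: (30)(244) − (25)(252) + (12)(-75) = 120.
Nonzero ⇒ not coplanar.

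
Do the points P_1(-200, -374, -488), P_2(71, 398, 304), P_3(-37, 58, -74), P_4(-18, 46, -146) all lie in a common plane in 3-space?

A normal to the plane through P_1, P_2, P_3 is n = P_1P_2 × P_1P_3 = (-22536, 16902, -8764).
The plane has equation n·P = 2462684. For P_4: n·P_4 = 2462684.
Equal, so P_4 lies in the plane and all four are coplanar.

Yes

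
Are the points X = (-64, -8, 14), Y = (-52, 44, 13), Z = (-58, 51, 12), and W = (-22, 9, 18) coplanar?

Yes

A normal to the plane through X, Y, Z is n = XY × XZ = (-45, 18, 396).
The plane has equation n·P = 8280. For W: n·W = 8280.
Equal, so W lies in the plane and all four are coplanar.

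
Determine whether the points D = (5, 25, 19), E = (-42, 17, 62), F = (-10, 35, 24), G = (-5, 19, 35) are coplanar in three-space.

No

With D as base: DE = (-47, -8, 43), DF = (-15, 10, 5), DG = (-10, -6, 16).
DF × DG = (190, 190, 190).
DE · (DF × DG) = -2280.
Since -2280 ≠ 0, the four points are not coplanar.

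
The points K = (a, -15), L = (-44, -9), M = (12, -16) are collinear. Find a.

4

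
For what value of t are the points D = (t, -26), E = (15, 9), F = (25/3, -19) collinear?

20/3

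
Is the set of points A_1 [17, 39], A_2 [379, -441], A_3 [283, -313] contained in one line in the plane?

A_1A_2 = (362, -480), A_1A_3 = (266, -352).
det[A_1A_2; A_1A_3] = (362)(-352) − (-480)(266) = 256.
The determinant is nonzero, so they are not collinear.

No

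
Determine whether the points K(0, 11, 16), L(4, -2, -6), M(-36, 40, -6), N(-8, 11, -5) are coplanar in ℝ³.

With K as base: KL = (4, -13, -22), KM = (-36, 29, -22), KN = (-8, 0, -21).
KM × KN = (-609, -580, 232).
KL · (KM × KN) = 0.
The scalar triple product vanishes, so the four points are coplanar.

Yes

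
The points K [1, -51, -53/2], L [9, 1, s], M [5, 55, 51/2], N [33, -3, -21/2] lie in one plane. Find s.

Normal to plane KMN: n = (-800, 1600, -3200); plane equation n·P = 2400.
Requiring n·L = 2400: (-3200)s + (-5600) = 2400.
So s = -5/2.

-5/2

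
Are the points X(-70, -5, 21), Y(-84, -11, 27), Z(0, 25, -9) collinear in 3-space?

Yes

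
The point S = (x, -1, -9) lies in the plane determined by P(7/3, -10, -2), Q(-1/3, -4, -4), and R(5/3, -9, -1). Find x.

-1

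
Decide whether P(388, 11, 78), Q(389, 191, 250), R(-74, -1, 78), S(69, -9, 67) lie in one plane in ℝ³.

No

With P as base: PQ = (1, 180, 172), PR = (-462, -12, 0), PS = (-319, -20, -11).
PR × PS = (132, -5082, 5412).
PQ · (PR × PS) = 16236.
Since 16236 ≠ 0, the four points are not coplanar.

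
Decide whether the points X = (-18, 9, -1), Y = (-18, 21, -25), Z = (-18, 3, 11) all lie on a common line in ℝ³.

Yes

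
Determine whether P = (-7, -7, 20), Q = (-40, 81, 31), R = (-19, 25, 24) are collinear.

PQ = (-33, 88, 11), PR = (-12, 32, 4).
PQ × PR = (0, 0, 0).
The cross product vanishes, so the three points are collinear.

Yes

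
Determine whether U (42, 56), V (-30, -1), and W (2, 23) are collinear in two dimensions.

UV = (-72, -57), UW = (-40, -33).
If collinear, UW would be a scalar multiple of UV. But (-72)·(-33) ≠ (-57)·(-40) (difference 96), so they are not parallel; the points are not collinear.

No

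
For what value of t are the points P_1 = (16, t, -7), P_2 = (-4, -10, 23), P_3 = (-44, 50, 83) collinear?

-40

Collinearity requires P_1P_2 × P_1P_3 = 0; each component is linear in t.
The x-component gives (-60)t + (-2400) = 0, so t = -40.
The remaining components then also vanish.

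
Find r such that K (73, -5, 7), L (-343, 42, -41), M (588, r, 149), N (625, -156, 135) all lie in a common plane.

-177

The points are coplanar iff KL · (KM × KN) = 0.
Expanding, this is linear in r: (-26752)r + (-4735104) = 0.
So r = -177.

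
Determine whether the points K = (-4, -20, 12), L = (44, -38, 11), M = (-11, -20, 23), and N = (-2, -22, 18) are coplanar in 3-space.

No

The four points are coplanar iff the 3×3 determinant with rows KL, KM, KN is zero.
Rows: (48, -18, -1), (-7, 0, 11), (2, -2, 6).
Expanding along the first row: (48)(22) − (-18)(-64) + (-1)(14) = -110.
Nonzero ⇒ not coplanar.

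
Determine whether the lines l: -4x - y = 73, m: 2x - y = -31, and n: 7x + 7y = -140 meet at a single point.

The three lines meet at one point iff the augmented coefficient matrix [aᵢ bᵢ cᵢ] has rank < 3, i.e. its determinant vanishes.
Here the determinant is 42.
Nonzero, so no common point exists.

No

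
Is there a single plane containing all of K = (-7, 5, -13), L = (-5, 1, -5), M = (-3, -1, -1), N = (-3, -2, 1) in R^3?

Yes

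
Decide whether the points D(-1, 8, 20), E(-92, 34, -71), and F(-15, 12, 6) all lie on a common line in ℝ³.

Yes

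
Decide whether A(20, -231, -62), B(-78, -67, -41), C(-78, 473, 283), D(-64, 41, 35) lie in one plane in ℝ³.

No

A normal to the plane through A, B, C is n = AB × AC = (41796, 31752, -52920).
The plane has equation n·P = -3217752. For D: n·D = -3225312.
-3225312 ≠ -3217752, so D is off the plane.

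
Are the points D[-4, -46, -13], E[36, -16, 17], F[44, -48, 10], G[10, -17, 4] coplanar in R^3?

No

A normal to the plane through D, E, F is n = DE × DF = (750, 520, -1520).
The plane has equation n·P = -7160. For G: n·G = -7420.
-7420 ≠ -7160, so G is off the plane.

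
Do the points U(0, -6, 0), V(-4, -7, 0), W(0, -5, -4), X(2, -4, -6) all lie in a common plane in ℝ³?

A normal to the plane through U, V, W is n = UV × UW = (4, -16, -4).
The plane has equation n·P = 96. For X: n·X = 96.
Equal, so X lies in the plane and all four are coplanar.

Yes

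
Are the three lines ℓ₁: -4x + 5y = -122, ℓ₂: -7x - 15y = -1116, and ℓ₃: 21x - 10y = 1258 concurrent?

Yes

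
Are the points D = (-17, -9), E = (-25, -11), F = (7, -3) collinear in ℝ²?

Yes

DE = (-8, -2), DF = (24, 6).
det[DE; DF] = (-8)(6) − (-2)(24) = 0.
The determinant is zero, so the points are collinear.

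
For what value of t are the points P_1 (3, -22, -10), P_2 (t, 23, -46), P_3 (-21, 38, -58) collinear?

-15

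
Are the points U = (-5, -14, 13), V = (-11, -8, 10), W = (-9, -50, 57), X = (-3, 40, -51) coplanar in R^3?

No

With U as base: UV = (-6, 6, -3), UW = (-4, -36, 44), UX = (2, 54, -64).
UW × UX = (-72, -168, -144).
UV · (UW × UX) = -144.
Since -144 ≠ 0, the four points are not coplanar.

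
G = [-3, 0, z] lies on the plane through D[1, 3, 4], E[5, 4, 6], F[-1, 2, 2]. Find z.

A normal to the plane is n = DE × DF = (0, 4, -2).
G lies in the plane iff n · DG = 0.
This gives (-2)z + (-4) = 0, so z = -2.

-2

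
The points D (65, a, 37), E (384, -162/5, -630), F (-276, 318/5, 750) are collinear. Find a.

Collinearity requires DE × DF = 0; each component is linear in a.
The x-component gives (-1380)a + (19320) = 0, so a = 14.
The remaining components then also vanish.

14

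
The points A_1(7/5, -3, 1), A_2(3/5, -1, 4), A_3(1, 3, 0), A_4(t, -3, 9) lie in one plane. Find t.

The points are coplanar iff A_1A_2 · (A_1A_3 × A_1A_4) = 0.
Expanding, this is linear in t: (-20)t + (-4) = 0.
So t = -1/5.

-1/5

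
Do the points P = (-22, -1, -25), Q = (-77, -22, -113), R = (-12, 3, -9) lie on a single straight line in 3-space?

PQ = (-55, -21, -88), PR = (10, 4, 16).
PQ × PR = (16, 0, -10).
The cross product is nonzero, so the points do not lie on one line.

No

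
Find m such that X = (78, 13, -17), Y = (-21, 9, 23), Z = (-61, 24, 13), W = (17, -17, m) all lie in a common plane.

51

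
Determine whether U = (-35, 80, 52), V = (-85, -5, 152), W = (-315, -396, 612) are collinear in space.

Yes

UV = (-50, -85, 100), UW = (-280, -476, 560).
UV × UW = (0, 0, 0).
The cross product vanishes, so the three points are collinear.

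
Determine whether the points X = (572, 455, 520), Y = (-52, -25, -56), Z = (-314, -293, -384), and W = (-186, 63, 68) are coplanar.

With X as base: XY = (-624, -480, -576), XZ = (-886, -748, -904), XW = (-758, -392, -452).
XZ × XW = (-16272, 284760, -219672).
XY · (XZ × XW) = 0.
The scalar triple product vanishes, so the four points are coplanar.

Yes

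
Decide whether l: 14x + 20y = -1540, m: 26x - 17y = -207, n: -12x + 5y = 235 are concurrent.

Yes

Lines aᵢx + bᵢy = cᵢ with pairwise distinct directions are concurrent exactly when det[aᵢ bᵢ cᵢ] = 0.
Here the determinant is 0.
It vanishes, so the lines are concurrent at (-40, -49).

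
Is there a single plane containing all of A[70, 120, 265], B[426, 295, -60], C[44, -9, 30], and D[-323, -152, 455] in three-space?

No

A normal to the plane through A, B, C is n = AB × AC = (-83050, 92110, -41374).
The plane has equation n·P = -5724410. For D: n·D = -6000740.
-6000740 ≠ -5724410, so D is off the plane.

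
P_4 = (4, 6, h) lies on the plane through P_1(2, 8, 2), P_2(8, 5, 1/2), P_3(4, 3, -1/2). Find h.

1

Coplanarity requires P_1P_2 · (P_1P_3 × P_1P_4) = 0.
P_1P_2 = (6, -3, -3/2), P_1P_3 = (2, -5, -5/2); the triple product is linear in h with coefficient -24 and constant term 24.
Setting it to zero: h = 1.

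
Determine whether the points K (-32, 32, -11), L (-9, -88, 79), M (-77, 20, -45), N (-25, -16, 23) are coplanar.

The four points are coplanar iff the 3×3 determinant with rows KL, KM, KN is zero.
Rows: (23, -120, 90), (-45, -12, -34), (7, -48, 34).
Expanding along the first row: (23)(-2040) − (-120)(-1292) + (90)(2244) = 0.
Zero determinant ⇒ coplanar.

Yes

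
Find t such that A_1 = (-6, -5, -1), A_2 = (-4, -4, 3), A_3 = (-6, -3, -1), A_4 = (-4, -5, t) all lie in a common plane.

Normal to plane A_1A_2A_3: n = (-8, 0, 4); plane equation n·P = 44.
Requiring n·A_4 = 44: (4)t + (32) = 44.
So t = 3.

3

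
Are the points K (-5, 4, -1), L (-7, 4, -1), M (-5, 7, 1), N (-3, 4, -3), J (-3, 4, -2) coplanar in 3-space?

No

The plane through K, L, M has normal n = KL × KM = (0, 4, -6) and equation n·P = 22.
Checking the remaining points: n·N = 34, n·J = 28.
Since n·N = 34 ≠ 22, N is off the plane and the points are not all coplanar.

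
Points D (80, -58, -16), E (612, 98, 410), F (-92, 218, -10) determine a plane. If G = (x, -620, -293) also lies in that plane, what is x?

Coplanarity requires DE · (DF × DG) = 0.
DE = (532, 156, 426), DF = (-172, 276, 6); the triple product is linear in x with coefficient -116640 and constant term 4199040.
Setting it to zero: x = 36.

36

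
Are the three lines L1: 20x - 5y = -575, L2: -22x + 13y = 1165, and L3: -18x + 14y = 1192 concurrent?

Yes

Lines aᵢx + bᵢy = cᵢ with pairwise distinct directions are concurrent exactly when det[aᵢ bᵢ cᵢ] = 0.
Here the determinant is 0.
It vanishes, so the lines are concurrent at (-11, 71).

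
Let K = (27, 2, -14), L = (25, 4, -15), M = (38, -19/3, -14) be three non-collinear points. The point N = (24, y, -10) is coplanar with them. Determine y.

A normal to the plane is n = KL × KM = (-25/3, -11, -16/3).
N lies in the plane iff n · KN = 0.
This gives (-11)y + (77/3) = 0, so y = 7/3.

7/3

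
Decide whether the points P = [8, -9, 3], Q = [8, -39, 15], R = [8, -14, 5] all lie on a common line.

PQ = (0, -30, 12), PR = (0, -5, 2).
PQ × PR = (0, 0, 0).
The cross product vanishes, so the three points are collinear.

Yes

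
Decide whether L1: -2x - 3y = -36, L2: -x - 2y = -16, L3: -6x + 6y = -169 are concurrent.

Intersecting L1 and L2: solving the 2×2 system gives (x, y) = (24, -4).
Substitute into L3: (-6)(24) + (6)(-4) = -168.
But L3 requires -169 ≠ -168, so the three lines have no common point.

No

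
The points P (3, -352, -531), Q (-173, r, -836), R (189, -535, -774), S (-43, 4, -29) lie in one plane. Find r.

-555

Normal to plane PRS: n = (-5358, -82194, 57798); plane equation n·X = -1774524.
Requiring n·Q = -1774524: (-82194)r + (-47392194) = -1774524.
So r = -555.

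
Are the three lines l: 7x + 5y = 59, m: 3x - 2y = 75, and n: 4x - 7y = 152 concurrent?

Lines aᵢx + bᵢy = cᵢ with pairwise distinct directions are concurrent exactly when det[aᵢ bᵢ cᵢ] = 0.
Here the determinant is 0.
It vanishes, so the lines are concurrent at (17, -12).

Yes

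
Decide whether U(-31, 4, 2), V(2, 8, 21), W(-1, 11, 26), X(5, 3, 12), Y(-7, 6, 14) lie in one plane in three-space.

The plane through U, V, W has normal n = UV × UW = (-37, -222, 111) and equation n·P = 481.
Checking the remaining points: n·X = 481, n·Y = 481.
All equal 481, so all 5 points lie in one plane.

Yes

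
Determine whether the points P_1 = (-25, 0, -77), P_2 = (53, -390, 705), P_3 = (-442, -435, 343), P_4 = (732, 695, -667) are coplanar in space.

No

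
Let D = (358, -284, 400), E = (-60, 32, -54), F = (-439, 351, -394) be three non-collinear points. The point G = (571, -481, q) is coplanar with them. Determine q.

552

Coplanarity requires DE · (DF × DG) = 0.
DE = (-418, 316, -454), DF = (-797, 635, -794); the triple product is linear in q with coefficient -13578 and constant term 7495056.
Setting it to zero: q = 552.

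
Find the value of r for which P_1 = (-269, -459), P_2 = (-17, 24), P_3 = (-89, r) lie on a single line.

-114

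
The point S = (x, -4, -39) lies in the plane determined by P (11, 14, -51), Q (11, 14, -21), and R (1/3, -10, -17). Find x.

3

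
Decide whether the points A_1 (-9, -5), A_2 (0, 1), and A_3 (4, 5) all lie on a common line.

No

A_1A_2 = (9, 6), A_1A_3 = (13, 10).
If collinear, A_1A_3 would be a scalar multiple of A_1A_2. But (9)·(10) ≠ (6)·(13) (difference 12), so they are not parallel; the points are not collinear.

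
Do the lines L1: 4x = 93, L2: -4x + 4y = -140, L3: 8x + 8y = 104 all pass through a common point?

No

Lines aᵢx + bᵢy = cᵢ with pairwise distinct directions are concurrent exactly when det[aᵢ bᵢ cᵢ] = 0.
Here the determinant is 192.
Nonzero, so no common point exists.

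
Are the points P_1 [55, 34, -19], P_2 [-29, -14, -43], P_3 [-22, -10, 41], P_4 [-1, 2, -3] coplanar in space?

A normal to the plane through P_1, P_2, P_3 is n = P_1P_2 × P_1P_3 = (-3936, 6888, 0).
The plane has equation n·P = 17712. For P_4: n·P_4 = 17712.
Equal, so P_4 lies in the plane and all four are coplanar.

Yes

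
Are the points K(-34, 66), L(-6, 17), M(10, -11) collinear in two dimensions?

Yes

KL = (28, -49), KM = (44, -77).
det[KL; KM] = (28)(-77) − (-49)(44) = 0.
The determinant is zero, so the points are collinear.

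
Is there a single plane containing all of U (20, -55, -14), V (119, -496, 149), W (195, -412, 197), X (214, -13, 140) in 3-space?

The four points are coplanar iff the 3×3 determinant with rows UV, UW, UX is zero.
Rows: (99, -441, 163), (175, -357, 211), (194, 42, 154).
Expanding along the first row: (99)(-63840) − (-441)(-13984) + (163)(76608) = 0.
Zero determinant ⇒ coplanar.

Yes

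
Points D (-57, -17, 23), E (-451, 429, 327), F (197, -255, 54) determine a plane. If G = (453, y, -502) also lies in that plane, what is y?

A normal to the plane is n = DE × DF = (86178, 89430, -19512).
G lies in the plane iff n · DG = 0.
This gives (89430)y + (55714890) = 0, so y = -623.

-623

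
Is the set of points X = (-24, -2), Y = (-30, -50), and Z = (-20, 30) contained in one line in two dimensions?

XY = (-6, -48), XZ = (4, 32).
Checking proportionality: XZ = -2/3·XY, so the vectors are parallel and the points are collinear.

Yes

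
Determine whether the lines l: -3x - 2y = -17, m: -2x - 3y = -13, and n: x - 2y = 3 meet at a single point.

Yes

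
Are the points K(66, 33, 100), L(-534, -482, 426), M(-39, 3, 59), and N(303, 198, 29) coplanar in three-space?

No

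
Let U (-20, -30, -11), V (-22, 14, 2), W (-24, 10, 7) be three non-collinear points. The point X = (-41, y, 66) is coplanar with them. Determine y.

75

The plane through U, V, W has equation 272x − 16y + 96z = -6016.
Substituting X: (-16)y + (-4816) = -6016, so y = 75.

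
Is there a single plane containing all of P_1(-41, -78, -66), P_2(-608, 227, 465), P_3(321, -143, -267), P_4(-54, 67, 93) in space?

A normal to the plane through P_1, P_2, P_3 is n = P_1P_2 × P_1P_3 = (-26790, 78255, -73555).
The plane has equation n·P = -150870. For P_4: n·P_4 = -150870.
Equal, so P_4 lies in the plane and all four are coplanar.

Yes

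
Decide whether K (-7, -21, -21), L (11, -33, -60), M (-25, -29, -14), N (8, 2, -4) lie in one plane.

With K as base: KL = (18, -12, -39), KM = (-18, -8, 7), KN = (15, 23, 17).
KM × KN = (-297, 411, -294).
KL · (KM × KN) = 1188.
Since 1188 ≠ 0, the four points are not coplanar.

No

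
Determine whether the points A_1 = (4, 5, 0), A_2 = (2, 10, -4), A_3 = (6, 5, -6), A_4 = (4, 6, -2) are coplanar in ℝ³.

Yes

A normal to the plane through A_1, A_2, A_3 is n = A_1A_2 × A_1A_3 = (-30, -20, -10).
The plane has equation n·P = -220. For A_4: n·A_4 = -220.
Equal, so A_4 lies in the plane and all four are coplanar.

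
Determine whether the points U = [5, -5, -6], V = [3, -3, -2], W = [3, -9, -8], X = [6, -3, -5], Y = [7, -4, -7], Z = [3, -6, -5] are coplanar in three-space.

Yes

The plane through U, V, W has normal n = UV × UW = (12, -12, 12) and equation n·P = 48.
Checking the remaining points: n·X = 48, n·Y = 48, n·Z = 48.
All equal 48, so all 6 points lie in one plane.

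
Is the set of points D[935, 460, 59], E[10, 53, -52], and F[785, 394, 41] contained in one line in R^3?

Yes

DE = (-925, -407, -111), DF = (-150, -66, -18).
DE × DF = (0, 0, 0).
The cross product vanishes, so the three points are collinear.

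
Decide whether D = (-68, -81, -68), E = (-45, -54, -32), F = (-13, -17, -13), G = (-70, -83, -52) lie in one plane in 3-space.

The four points are coplanar iff the 3×3 determinant with rows DE, DF, DG is zero.
Rows: (23, 27, 36), (55, 64, 55), (-2, -2, 16).
Expanding along the first row: (23)(1134) − (27)(990) + (36)(18) = 0.
Zero determinant ⇒ coplanar.

Yes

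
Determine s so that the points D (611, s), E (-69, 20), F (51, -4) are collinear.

The three points are collinear iff det[DE; DF] = 0.
This determinant is linear in s: (120)s + (13920) = 0, so s = -116.

-116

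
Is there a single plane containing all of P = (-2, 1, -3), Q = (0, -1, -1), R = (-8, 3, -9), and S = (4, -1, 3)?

Yes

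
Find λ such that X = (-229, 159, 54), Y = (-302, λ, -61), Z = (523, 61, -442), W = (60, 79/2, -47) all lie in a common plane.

The points are coplanar iff XY · (XZ × XW) = 0.
Expanding, this is linear in λ: (-67392)λ + (21396960) = 0.
So λ = 635/2.

635/2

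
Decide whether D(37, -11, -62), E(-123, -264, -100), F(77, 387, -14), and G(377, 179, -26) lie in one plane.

With D as base: DE = (-160, -253, -38), DF = (40, 398, 48), DG = (340, 190, 36).
DF × DG = (5208, 14880, -127720).
DE · (DF × DG) = 255440.
Since 255440 ≠ 0, the four points are not coplanar.

No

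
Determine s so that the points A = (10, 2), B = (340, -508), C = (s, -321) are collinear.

The three points are collinear iff det[AB; AC] = 0.
This determinant is linear in s: (510)s + (-111690) = 0, so s = 219.

219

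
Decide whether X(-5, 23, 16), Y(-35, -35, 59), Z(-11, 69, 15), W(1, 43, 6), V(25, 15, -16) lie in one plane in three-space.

Yes

The plane through X, Y, Z has normal n = XY × XZ = (-1920, -288, -1728) and equation n·P = -24672.
Checking the remaining points: n·W = -24672, n·V = -24672.
All equal -24672, so all 5 points lie in one plane.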